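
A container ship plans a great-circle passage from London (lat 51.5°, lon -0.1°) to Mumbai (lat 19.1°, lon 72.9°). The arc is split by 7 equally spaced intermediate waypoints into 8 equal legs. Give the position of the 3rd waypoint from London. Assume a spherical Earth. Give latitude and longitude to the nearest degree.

Write both endpoints as unit vectors p₁, p₂ with components (cos φ cos λ, cos φ sin λ, sin φ).
The central angle between the endpoints is δ = arccos(p₁·p₂) ≈ 1.128 rad (64.7°).
Interpolate at f = 3/8 with slerp weights a = sin((1−f)δ)/sin δ ≈ 0.717, b = sin(fδ)/sin δ ≈ 0.454.
p = a·p₁ + b·p₂ ≈ (0.573, 0.410, 0.710); φ = arcsin(p_z) ≈ 45.24°, λ = atan2(p_y, p_x) ≈ 35.57°.

≈ lat 45°, lon 36°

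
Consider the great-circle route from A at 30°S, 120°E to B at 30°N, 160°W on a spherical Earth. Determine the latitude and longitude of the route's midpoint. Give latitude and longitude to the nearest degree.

≈ 0°N, 160°E

Write both endpoints as unit vectors p₁, p₂ with components (cos φ cos λ, cos φ sin λ, sin φ).
The central angle between the endpoints is δ = arccos(p₁·p₂) ≈ 1.691 rad (96.9°).
Interpolate at f = 1/2 with slerp weights a = sin((1−f)δ)/sin δ ≈ 0.754, b = sin(fδ)/sin δ ≈ 0.754.
p = a·p₁ + b·p₂ ≈ (-0.940, 0.342, 0.000); φ = arcsin(p_z) ≈ 0.00°, λ = atan2(p_y, p_x) ≈ 160.00°.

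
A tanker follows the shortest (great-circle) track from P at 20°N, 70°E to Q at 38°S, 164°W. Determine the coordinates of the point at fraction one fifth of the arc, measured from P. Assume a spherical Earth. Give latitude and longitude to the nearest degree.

Convert each endpoint to a unit vector on the sphere (x = cos φ cos λ, y = cos φ sin λ, z = sin φ).
The central angle between the endpoints is δ = arccos(p₁·p₂) ≈ 2.273 rad (130.2°).
Interpolate at f = 1/5 with slerp weights a = sin((1−f)δ)/sin δ ≈ 1.270, b = sin(fδ)/sin δ ≈ 0.575.
p = a·p₁ + b·p₂ ≈ (-0.028, 0.996, 0.080); φ = arcsin(p_z) ≈ 4.60°, λ = atan2(p_y, p_x) ≈ 91.58°.

≈ 5°N, 92°E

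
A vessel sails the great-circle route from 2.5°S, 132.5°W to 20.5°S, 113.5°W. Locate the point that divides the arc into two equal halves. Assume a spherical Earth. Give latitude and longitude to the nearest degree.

≈ 12°S, 123°W

Convert each endpoint to a unit vector on the sphere (x = cos φ cos λ, y = cos φ sin λ, z = sin φ).
The central angle between the endpoints is δ = arccos(p₁·p₂) ≈ 0.451 rad (25.8°).
Interpolate at f = 1/2 with slerp weights a = sin((1−f)δ)/sin δ ≈ 0.513, b = sin(fδ)/sin δ ≈ 0.513.
p = a·p₁ + b·p₂ ≈ (-0.538, -0.818, -0.202); φ = arcsin(p_z) ≈ -11.66°, λ = atan2(p_y, p_x) ≈ -123.31°.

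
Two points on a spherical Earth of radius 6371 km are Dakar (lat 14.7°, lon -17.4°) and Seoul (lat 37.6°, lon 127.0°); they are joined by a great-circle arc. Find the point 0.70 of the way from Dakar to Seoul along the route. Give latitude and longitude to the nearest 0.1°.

≈ lat 58.3°, lon 82.4°

Convert each endpoint to a unit vector on the sphere (x = cos φ cos λ, y = cos φ sin λ, z = sin φ).
The central angle between the endpoints is δ = arccos(p₁·p₂) ≈ 2.058 rad (117.9°).
Interpolate at f = 0.70 with slerp weights a = sin((1−f)δ)/sin δ ≈ 0.655, b = sin(fδ)/sin δ ≈ 1.122.
p = a·p₁ + b·p₂ ≈ (0.070, 0.521, 0.851); φ = arcsin(p_z) ≈ 58.32°, λ = atan2(p_y, p_x) ≈ 82.37°.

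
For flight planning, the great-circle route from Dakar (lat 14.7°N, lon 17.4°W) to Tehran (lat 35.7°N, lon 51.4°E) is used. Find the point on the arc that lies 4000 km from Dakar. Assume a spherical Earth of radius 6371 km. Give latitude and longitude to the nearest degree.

Write both endpoints as unit vectors p₁, p₂ with components (cos φ cos λ, cos φ sin λ, sin φ).
The central angle between the endpoints is δ = arccos(p₁·p₂) ≈ 1.124 rad (64.4°). The total great-circle distance is δ·R ≈ 1.124 × 6371 ≈ 7161 km, so the target fraction is f = 4000/7161 ≈ 0.559.
Interpolate at f ≈ 0.559 with slerp weights a = sin((1−f)δ)/sin δ ≈ 0.528, b = sin(fδ)/sin δ ≈ 0.651.
p = a·p₁ + b·p₂ ≈ (0.817, 0.261, 0.514); φ = arcsin(p_z) ≈ 30.93°, λ = atan2(p_y, p_x) ≈ 17.69°.

≈ lat 31°N, lon 18°E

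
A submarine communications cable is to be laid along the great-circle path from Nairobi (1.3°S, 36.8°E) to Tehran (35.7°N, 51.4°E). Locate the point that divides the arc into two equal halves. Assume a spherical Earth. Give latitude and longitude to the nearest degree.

Write both endpoints as unit vectors p₁, p₂ with components (cos φ cos λ, cos φ sin λ, sin φ).
The central angle between the endpoints is δ = arccos(p₁·p₂) ≈ 0.688 rad (39.4°).
Interpolate at f = 1/2 with slerp weights a = sin((1−f)δ)/sin δ ≈ 0.531, b = sin(fδ)/sin δ ≈ 0.531.
p = a·p₁ + b·p₂ ≈ (0.694, 0.655, 0.298); φ = arcsin(p_z) ≈ 17.33°, λ = atan2(p_y, p_x) ≈ 43.34°.

≈ 17°N, 43°E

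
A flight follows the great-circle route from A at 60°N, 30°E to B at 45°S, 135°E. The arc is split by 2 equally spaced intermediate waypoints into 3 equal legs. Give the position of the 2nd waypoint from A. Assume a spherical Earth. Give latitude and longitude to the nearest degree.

Convert each endpoint to a unit vector on the sphere (x = cos φ cos λ, y = cos φ sin λ, z = sin φ).
The central angle between the endpoints is δ = arccos(p₁·p₂) ≈ 2.352 rad (134.7°).
Interpolate at f = 2/3 with slerp weights a = sin((1−f)δ)/sin δ ≈ 0.994, b = sin(fδ)/sin δ ≈ 1.408.
p = a·p₁ + b·p₂ ≈ (-0.274, 0.952, -0.135); φ = arcsin(p_z) ≈ -7.74°, λ = atan2(p_y, p_x) ≈ 106.02°.

≈ 8°S, 106°E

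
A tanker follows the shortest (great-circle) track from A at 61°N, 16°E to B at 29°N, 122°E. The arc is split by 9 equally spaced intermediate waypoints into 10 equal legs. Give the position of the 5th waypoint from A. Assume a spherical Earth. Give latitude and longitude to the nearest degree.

Convert each endpoint to a unit vector on the sphere (x = cos φ cos λ, y = cos φ sin λ, z = sin φ).
The central angle between the endpoints is δ = arccos(p₁·p₂) ≈ 1.259 rad (72.1°).
Interpolate at f = 5/10 with slerp weights a = sin((1−f)δ)/sin δ ≈ 0.618, b = sin(fδ)/sin δ ≈ 0.618.
p = a·p₁ + b·p₂ ≈ (0.002, 0.541, 0.841); φ = arcsin(p_z) ≈ 57.22°, λ = atan2(p_y, p_x) ≈ 89.83°.

≈ 57°N, 90°E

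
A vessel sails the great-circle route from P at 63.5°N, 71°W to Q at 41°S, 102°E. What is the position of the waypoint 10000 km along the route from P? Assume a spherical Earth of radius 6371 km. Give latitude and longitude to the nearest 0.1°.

≈ 25.8°N, 93.8°E

The haversine formula gives a central angle δ ≈ 2.742 rad (157.1°) between the endpoints. The total great-circle distance is δ·R ≈ 2.742 × 6371 ≈ 17472 km, so the target fraction is f = 10000/17472 ≈ 0.572.
Interpolate at f ≈ 0.572 with slerp weights a = sin((1−f)δ)/sin δ ≈ 2.372, b = sin(fδ)/sin δ ≈ 2.573.
p = a·p₁ + b·p₂ ≈ (-0.059, 0.899, 0.435); φ = arcsin(p_z) ≈ 25.76°, λ = atan2(p_y, p_x) ≈ 93.77°.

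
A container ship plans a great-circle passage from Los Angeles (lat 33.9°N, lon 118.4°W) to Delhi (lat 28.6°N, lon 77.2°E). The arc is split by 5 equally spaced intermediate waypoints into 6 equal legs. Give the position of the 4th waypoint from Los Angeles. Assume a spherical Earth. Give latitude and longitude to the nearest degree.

≈ lat 65°N, lon 98°E

Write both endpoints as unit vectors p₁, p₂ with components (cos φ cos λ, cos φ sin λ, sin φ).
The central angle between the endpoints is δ = arccos(p₁·p₂) ≈ 2.021 rad (115.8°).
Interpolate at f = 4/6 with slerp weights a = sin((1−f)δ)/sin δ ≈ 0.693, b = sin(fδ)/sin δ ≈ 1.083.
p = a·p₁ + b·p₂ ≈ (-0.063, 0.421, 0.905); φ = arcsin(p_z) ≈ 64.79°, λ = atan2(p_y, p_x) ≈ 98.48°.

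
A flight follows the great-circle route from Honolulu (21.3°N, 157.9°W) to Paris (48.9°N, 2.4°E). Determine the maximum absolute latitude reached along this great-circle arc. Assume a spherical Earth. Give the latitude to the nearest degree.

The great circle lies in the plane with unit normal n̂ = (p₁ × p₂)/|p₁ × p₂|.
Here n̂_z ≈ +0.217; the vertex latitude is φ_max = arccos|n̂_z| ≈ 77.5°.
Check via Clairaut: cos φ_max = |cos φ₁| · sin C = cos(21.3°)·sin(13.4°) ≈ 0.217, again giving ≈ 77.5°.

≈ 77°N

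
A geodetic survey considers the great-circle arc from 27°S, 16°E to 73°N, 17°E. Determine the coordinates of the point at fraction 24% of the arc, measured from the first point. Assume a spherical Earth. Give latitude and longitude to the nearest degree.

The haversine formula gives a central angle δ ≈ 1.745 rad (100.0°) between the endpoints.
Interpolate at f = 0.24 with slerp weights a = sin((1−f)δ)/sin δ ≈ 0.985, b = sin(fδ)/sin δ ≈ 0.413.
p = a·p₁ + b·p₂ ≈ (0.959, 0.277, -0.052); φ = arcsin(p_z) ≈ -3.00°, λ = atan2(p_y, p_x) ≈ 16.12°.

≈ 3°S, 16°E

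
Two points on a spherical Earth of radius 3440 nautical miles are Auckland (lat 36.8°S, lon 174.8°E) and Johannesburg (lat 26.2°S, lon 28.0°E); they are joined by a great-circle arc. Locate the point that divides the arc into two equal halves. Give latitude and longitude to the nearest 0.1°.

Convert each endpoint to a unit vector on the sphere (x = cos φ cos λ, y = cos φ sin λ, z = sin φ).
The central angle between the endpoints is δ = arccos(p₁·p₂) ≈ 1.914 rad (109.7°).
Interpolate at f = 1/2 with slerp weights a = sin((1−f)δ)/sin δ ≈ 0.868, b = sin(fδ)/sin δ ≈ 0.868.
p = a·p₁ + b·p₂ ≈ (-0.005, 0.429, -0.903); φ = arcsin(p_z) ≈ -64.61°, λ = atan2(p_y, p_x) ≈ 90.60°.

≈ lat 64.6°S, lon 90.6°E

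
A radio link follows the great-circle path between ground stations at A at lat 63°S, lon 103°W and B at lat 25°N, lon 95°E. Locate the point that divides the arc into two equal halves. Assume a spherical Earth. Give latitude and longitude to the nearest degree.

≈ lat 43°S, lon 111°E

From cos δ = sin φ₁ sin φ₂ + cos φ₁ cos φ₂ cos Δλ, the central angle is δ ≈ 2.446 rad (140.2°).
Interpolate at f = 1/2 with slerp weights a = sin((1−f)δ)/sin δ ≈ 1.468, b = sin(fδ)/sin δ ≈ 1.468.
p = a·p₁ + b·p₂ ≈ (-0.266, 0.676, -0.687); φ = arcsin(p_z) ≈ -43.43°, λ = atan2(p_y, p_x) ≈ 111.47°.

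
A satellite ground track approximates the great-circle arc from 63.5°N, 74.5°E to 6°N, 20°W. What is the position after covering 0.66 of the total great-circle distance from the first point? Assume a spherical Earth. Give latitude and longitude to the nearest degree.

Write both endpoints as unit vectors p₁, p₂ with components (cos φ cos λ, cos φ sin λ, sin φ).
The central angle between the endpoints is δ = arccos(p₁·p₂) ≈ 1.512 rad (86.6°).
Interpolate at f = 0.66 with slerp weights a = sin((1−f)δ)/sin δ ≈ 0.493, b = sin(fδ)/sin δ ≈ 0.842.
p = a·p₁ + b·p₂ ≈ (0.845, -0.075, 0.529); φ = arcsin(p_z) ≈ 31.93°, λ = atan2(p_y, p_x) ≈ -5.04°.

≈ 32°N, 5°W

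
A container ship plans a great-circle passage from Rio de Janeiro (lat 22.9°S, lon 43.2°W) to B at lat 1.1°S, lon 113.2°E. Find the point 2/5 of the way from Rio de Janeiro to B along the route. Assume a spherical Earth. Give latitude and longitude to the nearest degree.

≈ lat 48°S, lon 25°E

The haversine formula gives a central angle δ ≈ 2.562 rad (146.8°) between the endpoints.
Interpolate at f = 2/5 with slerp weights a = sin((1−f)δ)/sin δ ≈ 1.824, b = sin(fδ)/sin δ ≈ 1.560.
p = a·p₁ + b·p₂ ≈ (0.611, 0.283, -0.740); φ = arcsin(p_z) ≈ -47.70°, λ = atan2(p_y, p_x) ≈ 24.87°.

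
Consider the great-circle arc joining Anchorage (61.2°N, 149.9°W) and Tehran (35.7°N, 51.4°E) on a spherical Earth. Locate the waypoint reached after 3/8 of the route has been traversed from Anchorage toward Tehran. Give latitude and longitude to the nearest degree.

≈ (81°N, 116°E)

Write both endpoints as unit vectors p₁, p₂ with components (cos φ cos λ, cos φ sin λ, sin φ).
The central angle between the endpoints is δ = arccos(p₁·p₂) ≈ 1.423 rad (81.6°).
Interpolate at f = 3/8 with slerp weights a = sin((1−f)δ)/sin δ ≈ 0.785, b = sin(fδ)/sin δ ≈ 0.514.
p = a·p₁ + b·p₂ ≈ (-0.067, 0.137, 0.988); φ = arcsin(p_z) ≈ 81.25°, λ = atan2(p_y, p_x) ≈ 116.02°.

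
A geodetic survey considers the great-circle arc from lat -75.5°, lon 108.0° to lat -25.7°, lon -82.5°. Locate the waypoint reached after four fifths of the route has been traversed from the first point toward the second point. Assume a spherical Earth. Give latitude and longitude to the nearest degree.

The haversine formula gives a central angle δ ≈ 1.371 rad (78.6°) between the endpoints.
Interpolate at f = 4/5 with slerp weights a = sin((1−f)δ)/sin δ ≈ 0.276, b = sin(fδ)/sin δ ≈ 0.908.
p = a·p₁ + b·p₂ ≈ (0.085, -0.745, -0.661); φ = arcsin(p_z) ≈ -41.40°, λ = atan2(p_y, p_x) ≈ -83.46°.

≈ lat -41°, lon -83°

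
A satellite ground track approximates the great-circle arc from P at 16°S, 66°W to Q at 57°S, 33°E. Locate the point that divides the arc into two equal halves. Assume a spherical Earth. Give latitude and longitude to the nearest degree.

From cos δ = sin φ₁ sin φ₂ + cos φ₁ cos φ₂ cos Δλ, the central angle is δ ≈ 1.421 rad (81.4°).
Interpolate at f = 1/2 with slerp weights a = sin((1−f)δ)/sin δ ≈ 0.660, b = sin(fδ)/sin δ ≈ 0.660.
p = a·p₁ + b·p₂ ≈ (0.559, -0.384, -0.735); φ = arcsin(p_z) ≈ -47.31°, λ = atan2(p_y, p_x) ≈ -34.45°.

≈ 47°S, 34°W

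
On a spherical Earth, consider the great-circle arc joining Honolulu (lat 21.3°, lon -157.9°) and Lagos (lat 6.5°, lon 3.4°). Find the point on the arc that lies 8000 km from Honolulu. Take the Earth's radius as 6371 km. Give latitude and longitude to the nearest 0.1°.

The haversine formula gives a central angle δ ≈ 2.560 rad (146.7°) between the endpoints. The total great-circle distance is δ·R ≈ 2.560 × 6371 ≈ 16311 km, so the target fraction is f = 8000/16311 ≈ 0.490.
Interpolate at f ≈ 0.490 with slerp weights a = sin((1−f)δ)/sin δ ≈ 1.757, b = sin(fδ)/sin δ ≈ 1.731.
p = a·p₁ + b·p₂ ≈ (0.201, -0.514, 0.834); φ = arcsin(p_z) ≈ 56.53°, λ = atan2(p_y, p_x) ≈ -68.67°.

≈ lat 56.5°, lon -68.7°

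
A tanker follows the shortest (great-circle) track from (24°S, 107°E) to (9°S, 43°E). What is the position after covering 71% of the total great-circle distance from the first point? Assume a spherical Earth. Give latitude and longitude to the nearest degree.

Write both endpoints as unit vectors p₁, p₂ with components (cos φ cos λ, cos φ sin λ, sin φ).
The central angle between the endpoints is δ = arccos(p₁·p₂) ≈ 1.094 rad (62.7°).
Interpolate at f = 0.71 with slerp weights a = sin((1−f)δ)/sin δ ≈ 0.351, b = sin(fδ)/sin δ ≈ 0.789.
p = a·p₁ + b·p₂ ≈ (0.476, 0.838, -0.266); φ = arcsin(p_z) ≈ -15.44°, λ = atan2(p_y, p_x) ≈ 60.40°.

≈ (15°S, 60°E)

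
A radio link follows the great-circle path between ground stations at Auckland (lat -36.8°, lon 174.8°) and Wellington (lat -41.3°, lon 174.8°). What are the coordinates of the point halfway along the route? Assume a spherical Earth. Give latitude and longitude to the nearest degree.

Write both endpoints as unit vectors p₁, p₂ with components (cos φ cos λ, cos φ sin λ, sin φ).
The central angle between the endpoints is δ = arccos(p₁·p₂) ≈ 0.079 rad (4.5°).
Interpolate at f = 1/2 with slerp weights a = sin((1−f)δ)/sin δ ≈ 0.500, b = sin(fδ)/sin δ ≈ 0.500.
p = a·p₁ + b·p₂ ≈ (-0.773, 0.070, -0.630); φ = arcsin(p_z) ≈ -39.05°, λ = atan2(p_y, p_x) ≈ 174.80°.

≈ lat -39°, lon 175°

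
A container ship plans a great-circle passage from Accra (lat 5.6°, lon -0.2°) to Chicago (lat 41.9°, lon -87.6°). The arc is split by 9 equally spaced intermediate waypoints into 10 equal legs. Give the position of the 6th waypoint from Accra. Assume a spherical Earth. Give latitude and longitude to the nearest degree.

Convert each endpoint to a unit vector on the sphere (x = cos φ cos λ, y = cos φ sin λ, z = sin φ).
The central angle between the endpoints is δ = arccos(p₁·p₂) ≈ 1.472 rad (84.3°).
Interpolate at f = 6/10 with slerp weights a = sin((1−f)δ)/sin δ ≈ 0.558, b = sin(fδ)/sin δ ≈ 0.777.
p = a·p₁ + b·p₂ ≈ (0.580, -0.579, 0.573); φ = arcsin(p_z) ≈ 34.96°, λ = atan2(p_y, p_x) ≈ -44.99°.

≈ lat 35°, lon -45°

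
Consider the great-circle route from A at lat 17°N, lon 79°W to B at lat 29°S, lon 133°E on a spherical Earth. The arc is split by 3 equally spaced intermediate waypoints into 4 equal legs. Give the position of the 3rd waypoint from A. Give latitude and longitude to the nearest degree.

≈ lat 32°S, lon 176°E

Write both endpoints as unit vectors p₁, p₂ with components (cos φ cos λ, cos φ sin λ, sin φ).
The central angle between the endpoints is δ = arccos(p₁·p₂) ≈ 2.589 rad (148.3°).
Interpolate at f = 3/4 with slerp weights a = sin((1−f)δ)/sin δ ≈ 1.148, b = sin(fδ)/sin δ ≈ 1.775.
p = a·p₁ + b·p₂ ≈ (-0.849, 0.057, -0.525); φ = arcsin(p_z) ≈ -31.66°, λ = atan2(p_y, p_x) ≈ 176.13°.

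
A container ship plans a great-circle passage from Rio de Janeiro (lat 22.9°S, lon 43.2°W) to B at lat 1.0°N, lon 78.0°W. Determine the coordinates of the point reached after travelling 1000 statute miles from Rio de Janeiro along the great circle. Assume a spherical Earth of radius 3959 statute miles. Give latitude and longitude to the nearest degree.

≈ lat 15°S, lon 56°W

Convert each endpoint to a unit vector on the sphere (x = cos φ cos λ, y = cos φ sin λ, z = sin φ).
The central angle between the endpoints is δ = arccos(p₁·p₂) ≈ 0.723 rad (41.5°). The total great-circle distance is δ·R ≈ 0.723 × 3959 ≈ 2864 mi, so the target fraction is f = 1000/2864 ≈ 0.349.
Interpolate at f ≈ 0.349 with slerp weights a = sin((1−f)δ)/sin δ ≈ 0.685, b = sin(fδ)/sin δ ≈ 0.378.
p = a·p₁ + b·p₂ ≈ (0.539, -0.801, -0.260); φ = arcsin(p_z) ≈ -15.07°, λ = atan2(p_y, p_x) ≈ -56.09°.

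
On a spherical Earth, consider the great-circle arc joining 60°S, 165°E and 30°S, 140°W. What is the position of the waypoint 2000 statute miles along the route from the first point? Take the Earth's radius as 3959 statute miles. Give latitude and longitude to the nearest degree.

From cos δ = sin φ₁ sin φ₂ + cos φ₁ cos φ₂ cos Δλ, the central angle is δ ≈ 0.821 rad (47.0°). The total great-circle distance is δ·R ≈ 0.821 × 3959 ≈ 3251 mi, so the target fraction is f = 2000/3251 ≈ 0.615.
Interpolate at f ≈ 0.615 with slerp weights a = sin((1−f)δ)/sin δ ≈ 0.425, b = sin(fδ)/sin δ ≈ 0.661.
p = a·p₁ + b·p₂ ≈ (-0.644, -0.313, -0.698); φ = arcsin(p_z) ≈ -44.29°, λ = atan2(p_y, p_x) ≈ -154.06°.

≈ 44°S, 154°W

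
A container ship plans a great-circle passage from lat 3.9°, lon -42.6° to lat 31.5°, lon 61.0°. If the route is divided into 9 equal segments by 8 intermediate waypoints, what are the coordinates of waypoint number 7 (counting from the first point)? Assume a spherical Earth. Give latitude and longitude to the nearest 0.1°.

Write both endpoints as unit vectors p₁, p₂ with components (cos φ cos λ, cos φ sin λ, sin φ).
The central angle between the endpoints is δ = arccos(p₁·p₂) ≈ 1.736 rad (99.5°).
Interpolate at f = 7/9 with slerp weights a = sin((1−f)δ)/sin δ ≈ 0.381, b = sin(fδ)/sin δ ≈ 0.989.
p = a·p₁ + b·p₂ ≈ (0.689, 0.480, 0.543); φ = arcsin(p_z) ≈ 32.88°, λ = atan2(p_y, p_x) ≈ 34.87°.

≈ lat 32.9°, lon 34.9°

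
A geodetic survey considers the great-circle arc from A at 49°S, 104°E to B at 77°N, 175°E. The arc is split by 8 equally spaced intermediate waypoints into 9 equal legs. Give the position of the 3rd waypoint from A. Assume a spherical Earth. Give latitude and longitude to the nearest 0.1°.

≈ 5.7°S, 115.9°E

Convert each endpoint to a unit vector on the sphere (x = cos φ cos λ, y = cos φ sin λ, z = sin φ).
The central angle between the endpoints is δ = arccos(p₁·p₂) ≈ 2.329 rad (133.4°).
Interpolate at f = 3/9 with slerp weights a = sin((1−f)δ)/sin δ ≈ 1.377, b = sin(fδ)/sin δ ≈ 0.964.
p = a·p₁ + b·p₂ ≈ (-0.435, 0.895, -0.099); φ = arcsin(p_z) ≈ -5.69°, λ = atan2(p_y, p_x) ≈ 115.90°.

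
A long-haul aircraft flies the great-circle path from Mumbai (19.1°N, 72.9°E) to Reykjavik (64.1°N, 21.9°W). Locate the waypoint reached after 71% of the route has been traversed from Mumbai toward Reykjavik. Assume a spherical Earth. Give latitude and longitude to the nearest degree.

Write both endpoints as unit vectors p₁, p₂ with components (cos φ cos λ, cos φ sin λ, sin φ).
The central angle between the endpoints is δ = arccos(p₁·p₂) ≈ 1.308 rad (74.9°).
Interpolate at f = 0.71 with slerp weights a = sin((1−f)δ)/sin δ ≈ 0.383, b = sin(fδ)/sin δ ≈ 0.829.
p = a·p₁ + b·p₂ ≈ (0.443, 0.211, 0.871); φ = arcsin(p_z) ≈ 60.63°, λ = atan2(p_y, p_x) ≈ 25.51°.

≈ (61°N, 26°E)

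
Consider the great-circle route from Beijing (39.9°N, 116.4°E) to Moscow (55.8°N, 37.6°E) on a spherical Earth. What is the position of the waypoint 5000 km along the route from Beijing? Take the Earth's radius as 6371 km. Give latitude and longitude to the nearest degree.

≈ (57°N, 50°E)

Convert each endpoint to a unit vector on the sphere (x = cos φ cos λ, y = cos φ sin λ, z = sin φ).
The central angle between the endpoints is δ = arccos(p₁·p₂) ≈ 0.909 rad (52.1°). The total great-circle distance is δ·R ≈ 0.909 × 6371 ≈ 5793 km, so the target fraction is f = 5000/5793 ≈ 0.863.
Interpolate at f ≈ 0.863 with slerp weights a = sin((1−f)δ)/sin δ ≈ 0.157, b = sin(fδ)/sin δ ≈ 0.896.
p = a·p₁ + b·p₂ ≈ (0.345, 0.415, 0.842); φ = arcsin(p_z) ≈ 57.32°, λ = atan2(p_y, p_x) ≈ 50.27°.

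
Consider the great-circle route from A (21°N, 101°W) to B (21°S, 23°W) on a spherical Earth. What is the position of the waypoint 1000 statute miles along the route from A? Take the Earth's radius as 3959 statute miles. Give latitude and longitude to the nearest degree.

The haversine formula gives a central angle δ ≈ 1.518 rad (87.0°) between the endpoints. The total great-circle distance is δ·R ≈ 1.518 × 3959 ≈ 6010 mi, so the target fraction is f = 1000/6010 ≈ 0.166.
Interpolate at f ≈ 0.166 with slerp weights a = sin((1−f)δ)/sin δ ≈ 0.955, b = sin(fδ)/sin δ ≈ 0.250.
p = a·p₁ + b·p₂ ≈ (0.045, -0.967, 0.253); φ = arcsin(p_z) ≈ 14.63°, λ = atan2(p_y, p_x) ≈ -87.34°.

≈ (15°N, 87°W)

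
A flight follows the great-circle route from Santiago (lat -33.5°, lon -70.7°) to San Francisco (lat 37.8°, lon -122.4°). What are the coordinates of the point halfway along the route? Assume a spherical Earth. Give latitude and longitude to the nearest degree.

≈ lat 2°, lon -96°

The haversine formula gives a central angle δ ≈ 1.501 rad (86.0°) between the endpoints.
Interpolate at f = 1/2 with slerp weights a = sin((1−f)δ)/sin δ ≈ 0.684, b = sin(fδ)/sin δ ≈ 0.684.
p = a·p₁ + b·p₂ ≈ (-0.101, -0.994, 0.042); φ = arcsin(p_z) ≈ 2.39°, λ = atan2(p_y, p_x) ≈ -95.80°.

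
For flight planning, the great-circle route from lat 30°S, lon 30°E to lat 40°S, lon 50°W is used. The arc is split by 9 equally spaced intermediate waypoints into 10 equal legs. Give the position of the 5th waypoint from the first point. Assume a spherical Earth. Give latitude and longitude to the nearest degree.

≈ lat 42°S, lon 7°W

From cos δ = sin φ₁ sin φ₂ + cos φ₁ cos φ₂ cos Δλ, the central angle is δ ≈ 1.119 rad (64.1°).
Interpolate at f = 5/10 with slerp weights a = sin((1−f)δ)/sin δ ≈ 0.590, b = sin(fδ)/sin δ ≈ 0.590.
p = a·p₁ + b·p₂ ≈ (0.733, -0.091, -0.674); φ = arcsin(p_z) ≈ -42.39°, λ = atan2(p_y, p_x) ≈ -7.06°.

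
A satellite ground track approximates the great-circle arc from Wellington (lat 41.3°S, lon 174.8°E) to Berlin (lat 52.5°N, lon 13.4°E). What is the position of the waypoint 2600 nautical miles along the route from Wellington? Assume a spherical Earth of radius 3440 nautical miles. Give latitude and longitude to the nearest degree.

Write both endpoints as unit vectors p₁, p₂ with components (cos φ cos λ, cos φ sin λ, sin φ).
The central angle between the endpoints is δ = arccos(p₁·p₂) ≈ 2.848 rad (163.2°). The total great-circle distance is δ·R ≈ 2.848 × 3440 ≈ 9795 nmi, so the target fraction is f = 2600/9795 ≈ 0.265.
Interpolate at f ≈ 0.265 with slerp weights a = sin((1−f)δ)/sin δ ≈ 2.992, b = sin(fδ)/sin δ ≈ 2.366.
p = a·p₁ + b·p₂ ≈ (-0.838, 0.538, -0.098); φ = arcsin(p_z) ≈ -5.61°, λ = atan2(p_y, p_x) ≈ 147.31°.

≈ lat 6°S, lon 147°E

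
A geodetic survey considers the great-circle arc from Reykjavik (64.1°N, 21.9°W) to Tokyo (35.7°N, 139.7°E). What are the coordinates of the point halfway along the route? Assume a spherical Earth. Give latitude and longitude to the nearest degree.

≈ 74°N, 121°E

Write both endpoints as unit vectors p₁, p₂ with components (cos φ cos λ, cos φ sin λ, sin φ).
The central angle between the endpoints is δ = arccos(p₁·p₂) ≈ 1.381 rad (79.1°).
Interpolate at f = 1/2 with slerp weights a = sin((1−f)δ)/sin δ ≈ 0.649, b = sin(fδ)/sin δ ≈ 0.649.
p = a·p₁ + b·p₂ ≈ (-0.139, 0.235, 0.962); φ = arcsin(p_z) ≈ 74.16°, λ = atan2(p_y, p_x) ≈ 120.58°.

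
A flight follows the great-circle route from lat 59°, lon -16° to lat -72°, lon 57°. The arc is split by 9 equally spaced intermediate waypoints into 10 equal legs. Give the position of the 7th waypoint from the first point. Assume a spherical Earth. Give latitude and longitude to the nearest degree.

≈ lat -35°, lon 18°

The haversine formula gives a central angle δ ≈ 2.448 rad (140.2°) between the endpoints.
Interpolate at f = 7/10 with slerp weights a = sin((1−f)δ)/sin δ ≈ 1.048, b = sin(fδ)/sin δ ≈ 1.548.
p = a·p₁ + b·p₂ ≈ (0.779, 0.252, -0.574); φ = arcsin(p_z) ≈ -35.02°, λ = atan2(p_y, p_x) ≈ 17.95°.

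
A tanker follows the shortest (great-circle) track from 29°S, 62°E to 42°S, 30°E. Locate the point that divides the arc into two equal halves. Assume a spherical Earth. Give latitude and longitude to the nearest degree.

Convert each endpoint to a unit vector on the sphere (x = cos φ cos λ, y = cos φ sin λ, z = sin φ).
The central angle between the endpoints is δ = arccos(p₁·p₂) ≈ 0.504 rad (28.9°).
Interpolate at f = 1/2 with slerp weights a = sin((1−f)δ)/sin δ ≈ 0.516, b = sin(fδ)/sin δ ≈ 0.516.
p = a·p₁ + b·p₂ ≈ (0.544, 0.591, -0.596); φ = arcsin(p_z) ≈ -36.57°, λ = atan2(p_y, p_x) ≈ 47.33°.

≈ 37°S, 47°E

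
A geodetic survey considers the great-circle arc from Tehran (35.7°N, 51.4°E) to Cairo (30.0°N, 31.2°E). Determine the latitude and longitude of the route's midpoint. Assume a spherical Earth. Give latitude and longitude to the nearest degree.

≈ 33°N, 41°E

Convert each endpoint to a unit vector on the sphere (x = cos φ cos λ, y = cos φ sin λ, z = sin φ).
The central angle between the endpoints is δ = arccos(p₁·p₂) ≈ 0.312 rad (17.9°).
Interpolate at f = 1/2 with slerp weights a = sin((1−f)δ)/sin δ ≈ 0.506, b = sin(fδ)/sin δ ≈ 0.506.
p = a·p₁ + b·p₂ ≈ (0.631, 0.548, 0.548); φ = arcsin(p_z) ≈ 33.26°, λ = atan2(p_y, p_x) ≈ 40.97°.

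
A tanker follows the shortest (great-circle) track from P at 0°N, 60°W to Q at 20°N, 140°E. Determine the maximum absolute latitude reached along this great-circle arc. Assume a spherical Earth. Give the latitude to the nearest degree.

The great circle lies in the plane with unit normal n̂ = (p₁ × p₂)/|p₁ × p₂|.
Here n̂_z ≈ -0.685; the vertex latitude is φ_max = arccos|n̂_z| ≈ 46.8°.

≈ 47°N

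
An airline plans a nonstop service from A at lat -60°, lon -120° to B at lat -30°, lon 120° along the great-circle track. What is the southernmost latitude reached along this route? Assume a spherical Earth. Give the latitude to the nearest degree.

The great circle lies in the plane with unit normal n̂ = (p₁ × p₂)/|p₁ × p₂|.
Here n̂_z ≈ -0.384; the vertex latitude is φ_max = arccos|n̂_z| ≈ 67.4°.

≈ -67°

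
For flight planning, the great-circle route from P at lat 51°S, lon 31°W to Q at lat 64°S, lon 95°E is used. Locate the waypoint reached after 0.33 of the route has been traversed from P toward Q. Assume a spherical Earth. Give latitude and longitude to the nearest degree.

The haversine formula gives a central angle δ ≈ 1.005 rad (57.6°) between the endpoints.
Interpolate at f = 0.33 with slerp weights a = sin((1−f)δ)/sin δ ≈ 0.739, b = sin(fδ)/sin δ ≈ 0.386.
p = a·p₁ + b·p₂ ≈ (0.384, -0.071, -0.921); φ = arcsin(p_z) ≈ -67.03°, λ = atan2(p_y, p_x) ≈ -10.48°.

≈ lat 67°S, lon 10°W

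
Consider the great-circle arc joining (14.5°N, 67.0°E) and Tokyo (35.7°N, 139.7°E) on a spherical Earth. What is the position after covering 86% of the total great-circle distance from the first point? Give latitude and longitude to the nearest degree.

From cos δ = sin φ₁ sin φ₂ + cos φ₁ cos φ₂ cos Δλ, the central angle is δ ≈ 1.181 rad (67.7°).
Interpolate at f = 0.86 with slerp weights a = sin((1−f)δ)/sin δ ≈ 0.178, b = sin(fδ)/sin δ ≈ 0.919.
p = a·p₁ + b·p₂ ≈ (-0.502, 0.641, 0.581); φ = arcsin(p_z) ≈ 35.50°, λ = atan2(p_y, p_x) ≈ 128.04°.

≈ (35°N, 128°E)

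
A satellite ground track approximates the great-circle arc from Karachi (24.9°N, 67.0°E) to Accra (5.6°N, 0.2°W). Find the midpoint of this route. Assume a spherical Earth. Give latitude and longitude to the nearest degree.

≈ 18°N, 32°E

Write both endpoints as unit vectors p₁, p₂ with components (cos φ cos λ, cos φ sin λ, sin φ).
The central angle between the endpoints is δ = arccos(p₁·p₂) ≈ 1.169 rad (67.0°).
Interpolate at f = 1/2 with slerp weights a = sin((1−f)δ)/sin δ ≈ 0.600, b = sin(fδ)/sin δ ≈ 0.600.
p = a·p₁ + b·p₂ ≈ (0.809, 0.499, 0.311); φ = arcsin(p_z) ≈ 18.12°, λ = atan2(p_y, p_x) ≈ 31.64°.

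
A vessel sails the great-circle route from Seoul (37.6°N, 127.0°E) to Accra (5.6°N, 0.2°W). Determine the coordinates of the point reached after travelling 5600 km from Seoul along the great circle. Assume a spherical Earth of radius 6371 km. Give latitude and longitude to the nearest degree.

≈ 43°N, 59°E

Write both endpoints as unit vectors p₁, p₂ with components (cos φ cos λ, cos φ sin λ, sin φ).
The central angle between the endpoints is δ = arccos(p₁·p₂) ≈ 2.001 rad (114.7°). The total great-circle distance is δ·R ≈ 2.001 × 6371 ≈ 12749 km, so the target fraction is f = 5600/12749 ≈ 0.439.
Interpolate at f ≈ 0.439 with slerp weights a = sin((1−f)δ)/sin δ ≈ 0.991, b = sin(fδ)/sin δ ≈ 0.847.
p = a·p₁ + b·p₂ ≈ (0.371, 0.624, 0.688); φ = arcsin(p_z) ≈ 43.44°, λ = atan2(p_y, p_x) ≈ 59.31°.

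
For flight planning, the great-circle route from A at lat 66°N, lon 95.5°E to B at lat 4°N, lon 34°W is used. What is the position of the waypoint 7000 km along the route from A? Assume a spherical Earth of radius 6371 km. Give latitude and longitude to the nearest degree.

The haversine formula gives a central angle δ ≈ 1.766 rad (101.2°) between the endpoints. The total great-circle distance is δ·R ≈ 1.766 × 6371 ≈ 11254 km, so the target fraction is f = 7000/11254 ≈ 0.622.
Interpolate at f ≈ 0.622 with slerp weights a = sin((1−f)δ)/sin δ ≈ 0.631, b = sin(fδ)/sin δ ≈ 0.908.
p = a·p₁ + b·p₂ ≈ (0.726, -0.251, 0.640); φ = arcsin(p_z) ≈ 39.79°, λ = atan2(p_y, p_x) ≈ -19.06°.

≈ lat 40°N, lon 19°W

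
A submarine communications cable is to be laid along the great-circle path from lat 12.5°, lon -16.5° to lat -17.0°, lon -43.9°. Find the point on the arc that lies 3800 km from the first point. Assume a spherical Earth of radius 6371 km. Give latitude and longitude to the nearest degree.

≈ lat -13°, lon -40°

The haversine formula gives a central angle δ ≈ 0.699 rad (40.0°) between the endpoints. The total great-circle distance is δ·R ≈ 0.699 × 6371 ≈ 4452 km, so the target fraction is f = 3800/4452 ≈ 0.854.
Interpolate at f ≈ 0.854 with slerp weights a = sin((1−f)δ)/sin δ ≈ 0.159, b = sin(fδ)/sin δ ≈ 0.873.
p = a·p₁ + b·p₂ ≈ (0.750, -0.623, -0.221); φ = arcsin(p_z) ≈ -12.76°, λ = atan2(p_y, p_x) ≈ -39.70°.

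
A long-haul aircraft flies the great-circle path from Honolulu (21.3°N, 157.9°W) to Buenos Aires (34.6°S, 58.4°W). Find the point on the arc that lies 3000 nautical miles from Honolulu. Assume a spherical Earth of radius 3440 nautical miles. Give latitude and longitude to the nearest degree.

Write both endpoints as unit vectors p₁, p₂ with components (cos φ cos λ, cos φ sin λ, sin φ).
The central angle between the endpoints is δ = arccos(p₁·p₂) ≈ 1.910 rad (109.4°). The total great-circle distance is δ·R ≈ 1.910 × 3440 ≈ 6571 nmi, so the target fraction is f = 3000/6571 ≈ 0.457.
Interpolate at f ≈ 0.457 with slerp weights a = sin((1−f)δ)/sin δ ≈ 0.913, b = sin(fδ)/sin δ ≈ 0.812.
p = a·p₁ + b·p₂ ≈ (-0.438, -0.889, -0.129); φ = arcsin(p_z) ≈ -7.43°, λ = atan2(p_y, p_x) ≈ -116.23°.

≈ 7°S, 116°W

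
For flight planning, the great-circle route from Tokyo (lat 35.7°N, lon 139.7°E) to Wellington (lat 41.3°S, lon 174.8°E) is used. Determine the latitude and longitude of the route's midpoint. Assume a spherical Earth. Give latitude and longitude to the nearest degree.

Convert each endpoint to a unit vector on the sphere (x = cos φ cos λ, y = cos φ sin λ, z = sin φ).
The central angle between the endpoints is δ = arccos(p₁·p₂) ≈ 1.457 rad (83.5°).
Interpolate at f = 1/2 with slerp weights a = sin((1−f)δ)/sin δ ≈ 0.670, b = sin(fδ)/sin δ ≈ 0.670.
p = a·p₁ + b·p₂ ≈ (-0.916, 0.398, -0.051); φ = arcsin(p_z) ≈ -2.94°, λ = atan2(p_y, p_x) ≈ 156.55°.

≈ lat 3°S, lon 157°E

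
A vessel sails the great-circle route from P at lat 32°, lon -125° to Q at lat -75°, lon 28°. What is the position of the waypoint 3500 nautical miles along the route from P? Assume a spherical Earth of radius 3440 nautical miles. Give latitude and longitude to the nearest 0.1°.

≈ lat -25.7°, lon -116.0°

Convert each endpoint to a unit vector on the sphere (x = cos φ cos λ, y = cos φ sin λ, z = sin φ).
The central angle between the endpoints is δ = arccos(p₁·p₂) ≈ 2.357 rad (135.0°). The total great-circle distance is δ·R ≈ 2.357 × 3440 ≈ 8107 nmi, so the target fraction is f = 3500/8107 ≈ 0.432.
Interpolate at f ≈ 0.432 with slerp weights a = sin((1−f)δ)/sin δ ≈ 1.377, b = sin(fδ)/sin δ ≈ 1.204.
p = a·p₁ + b·p₂ ≈ (-0.395, -0.810, -0.433); φ = arcsin(p_z) ≈ -25.66°, λ = atan2(p_y, p_x) ≈ -115.97°.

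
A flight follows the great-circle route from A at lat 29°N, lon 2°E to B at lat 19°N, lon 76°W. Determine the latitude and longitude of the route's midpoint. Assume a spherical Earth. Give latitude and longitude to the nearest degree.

Convert each endpoint to a unit vector on the sphere (x = cos φ cos λ, y = cos φ sin λ, z = sin φ).
The central angle between the endpoints is δ = arccos(p₁·p₂) ≈ 1.235 rad (70.7°).
Interpolate at f = 1/2 with slerp weights a = sin((1−f)δ)/sin δ ≈ 0.613, b = sin(fδ)/sin δ ≈ 0.613.
p = a·p₁ + b·p₂ ≈ (0.676, -0.544, 0.497); φ = arcsin(p_z) ≈ 29.80°, λ = atan2(p_y, p_x) ≈ -38.81°.

≈ lat 30°N, lon 39°W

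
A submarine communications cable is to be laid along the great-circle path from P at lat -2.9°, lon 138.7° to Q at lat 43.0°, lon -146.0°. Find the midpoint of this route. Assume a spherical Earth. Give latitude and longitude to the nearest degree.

≈ lat 25°, lon 170°

The haversine formula gives a central angle δ ≈ 1.419 rad (81.3°) between the endpoints.
Interpolate at f = 1/2 with slerp weights a = sin((1−f)δ)/sin δ ≈ 0.659, b = sin(fδ)/sin δ ≈ 0.659.
p = a·p₁ + b·p₂ ≈ (-0.894, 0.165, 0.416); φ = arcsin(p_z) ≈ 24.59°, λ = atan2(p_y, p_x) ≈ 169.55°.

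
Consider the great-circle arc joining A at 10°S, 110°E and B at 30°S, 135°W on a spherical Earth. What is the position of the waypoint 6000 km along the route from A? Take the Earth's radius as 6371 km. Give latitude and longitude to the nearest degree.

The haversine formula gives a central angle δ ≈ 1.848 rad (105.9°) between the endpoints. The total great-circle distance is δ·R ≈ 1.848 × 6371 ≈ 11773 km, so the target fraction is f = 6000/11773 ≈ 0.510.
Interpolate at f ≈ 0.510 with slerp weights a = sin((1−f)δ)/sin δ ≈ 0.818, b = sin(fδ)/sin δ ≈ 0.841.
p = a·p₁ + b·p₂ ≈ (-0.790, 0.243, -0.562); φ = arcsin(p_z) ≈ -34.23°, λ = atan2(p_y, p_x) ≈ 162.94°.

≈ 34°S, 163°E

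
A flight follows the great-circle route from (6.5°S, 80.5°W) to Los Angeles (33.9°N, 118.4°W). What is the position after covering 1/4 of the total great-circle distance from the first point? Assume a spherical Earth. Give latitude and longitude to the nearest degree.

≈ (4°N, 89°W)

Convert each endpoint to a unit vector on the sphere (x = cos φ cos λ, y = cos φ sin λ, z = sin φ).
The central angle between the endpoints is δ = arccos(p₁·p₂) ≈ 0.943 rad (54.0°).
Interpolate at f = 1/4 with slerp weights a = sin((1−f)δ)/sin δ ≈ 0.803, b = sin(fδ)/sin δ ≈ 0.289.
p = a·p₁ + b·p₂ ≈ (0.018, -0.997, 0.070); φ = arcsin(p_z) ≈ 4.02°, λ = atan2(p_y, p_x) ≈ -88.98°.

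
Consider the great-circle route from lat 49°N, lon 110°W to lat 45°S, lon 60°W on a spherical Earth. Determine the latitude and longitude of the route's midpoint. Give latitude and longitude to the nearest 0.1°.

≈ lat 2.2°N, lon 84.0°W

From cos δ = sin φ₁ sin φ₂ + cos φ₁ cos φ₂ cos Δλ, the central angle is δ ≈ 1.808 rad (103.6°).
Interpolate at f = 1/2 with slerp weights a = sin((1−f)δ)/sin δ ≈ 0.809, b = sin(fδ)/sin δ ≈ 0.809.
p = a·p₁ + b·p₂ ≈ (0.104, -0.994, 0.038); φ = arcsin(p_z) ≈ 2.21°, λ = atan2(p_y, p_x) ≈ -84.00°.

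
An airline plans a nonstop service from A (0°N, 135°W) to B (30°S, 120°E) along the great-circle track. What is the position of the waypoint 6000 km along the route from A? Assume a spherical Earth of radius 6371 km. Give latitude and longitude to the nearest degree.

≈ (25°S, 175°E)

Convert each endpoint to a unit vector on the sphere (x = cos φ cos λ, y = cos φ sin λ, z = sin φ).
The central angle between the endpoints is δ = arccos(p₁·p₂) ≈ 1.797 rad (103.0°). The total great-circle distance is δ·R ≈ 1.797 × 6371 ≈ 11448 km, so the target fraction is f = 6000/11448 ≈ 0.524.
Interpolate at f ≈ 0.524 with slerp weights a = sin((1−f)δ)/sin δ ≈ 0.774, b = sin(fδ)/sin δ ≈ 0.830.
p = a·p₁ + b·p₂ ≈ (-0.907, 0.075, -0.415); φ = arcsin(p_z) ≈ -24.51°, λ = atan2(p_y, p_x) ≈ 175.29°.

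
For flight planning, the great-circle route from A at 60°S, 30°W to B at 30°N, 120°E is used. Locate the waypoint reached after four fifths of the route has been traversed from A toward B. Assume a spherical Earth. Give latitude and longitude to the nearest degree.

From cos δ = sin φ₁ sin φ₂ + cos φ₁ cos φ₂ cos Δλ, the central angle is δ ≈ 2.512 rad (143.9°).
Interpolate at f = 4/5 with slerp weights a = sin((1−f)δ)/sin δ ≈ 0.817, b = sin(fδ)/sin δ ≈ 1.537.
p = a·p₁ + b·p₂ ≈ (-0.312, 0.948, 0.061); φ = arcsin(p_z) ≈ 3.48°, λ = atan2(p_y, p_x) ≈ 108.19°.

≈ 3°N, 108°E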